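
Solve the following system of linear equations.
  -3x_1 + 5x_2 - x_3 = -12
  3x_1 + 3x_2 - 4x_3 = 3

Row-reduce:
R1 ← R1 / (-3).
R2 ← R2 − 3·R1.
R2 ← R2 / (8).
R1 ← R1 + 5/3·R2.
Rank is 2 with 3 unknowns, leaving x_3 free.

infinitely many solutions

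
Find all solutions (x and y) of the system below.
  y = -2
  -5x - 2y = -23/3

Row-reduce the augmented matrix:
Swap R1 and R2.
R1 ← R1 / (-5).
R1 ← R1 − 2/5·R2.
Reading off the reduced rows gives x = 7/3, y = -2.

x = 7/3, y = -2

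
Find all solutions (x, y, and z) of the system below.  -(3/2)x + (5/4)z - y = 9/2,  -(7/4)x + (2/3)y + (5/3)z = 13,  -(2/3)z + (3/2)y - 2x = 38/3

Row-reduce the augmented matrix:
R1 ← R1 / (-3/2).
R2 ← R2 + 7/4·R1.
R3 ← R3 + 2·R1.
R2 ← R2 / (11/6).
R1 ← R1 − 2/3·R2.
R3 ← R3 − 17/6·R2.
R3 ← R3 / (-701/264).
R1 ← R1 + 10/11·R3.
R2 ← R2 − 5/44·R3.
Reading off the reduced rows gives x = -4, y = 4, z = 2.

x = -4, y = 4, z = 2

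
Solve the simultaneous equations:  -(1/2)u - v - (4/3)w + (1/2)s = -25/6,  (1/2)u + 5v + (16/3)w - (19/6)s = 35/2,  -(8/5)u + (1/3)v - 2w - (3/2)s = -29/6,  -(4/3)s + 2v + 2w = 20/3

Row-reduce:
R1 ← R1 / (-1/2).
R2 ← R2 − 1/2·R1.
R3 ← R3 + 8/5·R1.
R2 ← R2 / (4).
R1 ← R1 − 2·R2.
R3 ← R3 − 53/15·R2.
R4 ← R4 − 2·R2.
R3 ← R3 / (-19/15).
R1 ← R1 − 2/3·R3.
R2 ← R2 − 1·R3.
Rank is 3 with 4 unknowns, leaving s free.

infinitely many solutions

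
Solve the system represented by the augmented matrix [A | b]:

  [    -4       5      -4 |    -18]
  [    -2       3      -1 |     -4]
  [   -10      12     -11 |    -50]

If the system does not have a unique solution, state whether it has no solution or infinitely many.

infinitely many solutions

Row-reduce:
R1 ← R1 / (-4).
R2 ← R2 + 2·R1.
R3 ← R3 + 10·R1.
R2 ← R2 / (1/2).
R1 ← R1 + 5/4·R2.
R3 ← R3 + 1/2·R2.
Rank is 2 with 3 unknowns, leaving x_3 free.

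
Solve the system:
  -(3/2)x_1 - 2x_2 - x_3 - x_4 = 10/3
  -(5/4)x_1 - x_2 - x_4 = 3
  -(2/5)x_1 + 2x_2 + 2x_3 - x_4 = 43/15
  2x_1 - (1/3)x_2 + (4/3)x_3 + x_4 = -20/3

Row-reduce the augmented matrix:
R1 ← R1 / (-3/2).
R2 ← R2 + 5/4·R1.
R3 ← R3 + 2/5·R1.
R4 ← R4 − 2·R1.
R2 ← R2 / (2/3).
R1 ← R1 − 4/3·R2.
R3 ← R3 − 38/15·R2.
R4 ← R4 + 3·R2.
R3 ← R3 / (-9/10).
R1 ← R1 + 1·R3.
R2 ← R2 − 5/4·R3.
R4 ← R4 − 15/4·R3.
R4 ← R4 / (-3/2).
R1 ← R1 − 10/9·R4.
R2 ← R2 + 7/18·R4.
R3 ← R3 − 1/9·R4.
Reading off the reduced rows gives x_1 = -4/3, x_2 = 1, x_3 = -1, x_4 = -7/3.

x_1 = -4/3, x_2 = 1, x_3 = -1, x_4 = -7/3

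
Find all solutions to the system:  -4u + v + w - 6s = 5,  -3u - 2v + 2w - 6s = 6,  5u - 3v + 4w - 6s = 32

Row-reduce:
R1 ← R1 / (-4).
R2 ← R2 + 3·R1.
R3 ← R3 − 5·R1.
R2 ← R2 / (-11/4).
R1 ← R1 + 1/4·R2.
R3 ← R3 + 7/4·R2.
R3 ← R3 / (49/11).
R1 ← R1 + 4/11·R3.
R2 ← R2 + 5/11·R3.
Rank is 3 with 4 unknowns, leaving s free.

infinitely many solutions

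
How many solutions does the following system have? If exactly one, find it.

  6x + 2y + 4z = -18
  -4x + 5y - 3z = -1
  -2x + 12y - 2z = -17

no solution

Row-reduce:
R1 ← R1 / (6).
R2 ← R2 + 4·R1.
R3 ← R3 + 2·R1.
R2 ← R2 / (19/3).
R1 ← R1 − 1/3·R2.
R3 ← R3 − 38/3·R2.
Row 3 reduces to 0 = 3, a contradiction. The system is inconsistent.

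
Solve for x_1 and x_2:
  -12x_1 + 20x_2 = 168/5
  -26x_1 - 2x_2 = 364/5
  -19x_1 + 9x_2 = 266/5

x_1 = -14/5, x_2 = 0

Row-reduce the augmented matrix:
R1 ← R1 / (-12).
R2 ← R2 + 26·R1.
R3 ← R3 + 19·R1.
R2 ← R2 / (-136/3).
R1 ← R1 + 5/3·R2.
R3 ← R3 + 68/3·R2.
R3 reduces to 0 = 0, so the extra equation is consistent.
Reading off the reduced rows gives x_1 = -14/5, x_2 = 0.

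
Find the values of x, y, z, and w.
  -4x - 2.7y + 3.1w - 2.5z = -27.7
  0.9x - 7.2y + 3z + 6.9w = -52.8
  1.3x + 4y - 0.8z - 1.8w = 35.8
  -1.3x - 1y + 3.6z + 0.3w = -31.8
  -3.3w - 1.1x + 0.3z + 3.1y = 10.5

Row-reduce the augmented matrix:
R1 ← R1 / (-4).
R2 ← R2 − 9/10·R1.
R3 ← R3 − 13/10·R1.
R4 ← R4 + 13/10·R1.
R5 ← R5 + 11/10·R1.
R2 ← R2 / (-3123/400).
R1 ← R1 − 27/40·R2.
R3 ← R3 − 1249/400·R2.
R4 ← R4 + 49/400·R2.
R5 ← R5 − 1537/400·R2.
R3 ← R3 / (-3319/5205).
R1 ← R1 − 290/347·R3.
R2 ← R2 + 325/1041·R3.
R4 ← R4 − 22768/5205·R3.
R5 ← R5 − 11384/5205·R3.
R4 ← R4 / (241967/16595).
R1 ← R1 − 9378/3319·R4.
R2 ← R2 + 13759/6638·R4.
R3 ← R3 + 23381/6638·R4.
R5 ← R5 − 241967/33190·R4.
R5 reduces to 0 = 0, so the extra equation is consistent.
Reading off the reduced rows gives x = 6, y = 6, z = -5, w = 0.

x = 6, y = 6, z = -5, w = 0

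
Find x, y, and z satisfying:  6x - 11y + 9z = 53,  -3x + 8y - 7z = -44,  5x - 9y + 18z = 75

x = -3, y = -4, z = 3

Row-reduce the augmented matrix:
R1 ← R1 / (6).
R2 ← R2 + 3·R1.
R3 ← R3 − 5·R1.
R2 ← R2 / (5/2).
R1 ← R1 + 11/6·R2.
R3 ← R3 − 1/6·R2.
R3 ← R3 / (32/3).
R1 ← R1 + 1/3·R3.
R2 ← R2 + 1·R3.
Reading off the reduced rows gives x = -3, y = -4, z = 3.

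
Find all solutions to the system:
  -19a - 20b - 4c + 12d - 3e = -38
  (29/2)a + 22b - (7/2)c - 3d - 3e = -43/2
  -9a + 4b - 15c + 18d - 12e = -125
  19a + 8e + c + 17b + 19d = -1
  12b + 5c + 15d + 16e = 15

Row-reduce:
R1 ← R1 / (-19).
R2 ← R2 − 29/2·R1.
R3 ← R3 + 9·R1.
R4 ← R4 − 19·R1.
R2 ← R2 / (128/19).
R1 ← R1 − 20/19·R2.
R3 ← R3 − 256/19·R2.
R4 ← R4 + 3·R2.
R5 ← R5 − 12·R2.
Swap R3 and R4.
R3 ← R3 / (-1515/256).
R1 ← R1 − 79/64·R3.
R2 ← R2 + 249/256·R3.
R5 ← R5 − 1067/64·R3.
Swap R4 and R5.
R4 ← R4 / (150119/1515).
R1 ← R1 − 8248/1515·R4.
R2 ← R2 + 2339/505·R4.
R3 ← R3 + 8638/1515·R4.
Row 5 reduces to 0 = -6, a contradiction. The system is inconsistent.

no solution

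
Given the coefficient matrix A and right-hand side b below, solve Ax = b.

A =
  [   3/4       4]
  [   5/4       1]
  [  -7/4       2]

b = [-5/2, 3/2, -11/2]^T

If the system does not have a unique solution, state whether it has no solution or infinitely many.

x_1 = 2, x_2 = -1

Row-reduce the augmented matrix:
R1 ← R1 / (3/4).
R2 ← R2 − 5/4·R1.
R3 ← R3 + 7/4·R1.
R2 ← R2 / (-17/3).
R1 ← R1 − 16/3·R2.
R3 ← R3 − 34/3·R2.
R3 reduces to 0 = 0, so the extra equation is consistent.
Reading off the reduced rows gives x_1 = 2, x_2 = -1.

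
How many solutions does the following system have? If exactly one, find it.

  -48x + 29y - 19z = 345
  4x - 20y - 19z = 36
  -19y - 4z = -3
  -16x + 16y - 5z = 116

x = -5, y = 1, z = -4

Row-reduce the augmented matrix:
R1 ← R1 / (-48).
R2 ← R2 − 4·R1.
R4 ← R4 + 16·R1.
R2 ← R2 / (-211/12).
R1 ← R1 + 29/48·R2.
R3 ← R3 + 19·R2.
R4 ← R4 − 19/3·R2.
R3 ← R3 / (3849/211).
R1 ← R1 − 931/844·R3.
R2 ← R2 − 247/211·R3.
R4 ← R4 + 1283/211·R3.
R4 reduces to 0 = 0, so the extra equation is consistent.
Reading off the reduced rows gives x = -5, y = 1, z = -4.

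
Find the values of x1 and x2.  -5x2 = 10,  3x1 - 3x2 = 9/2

x1 = -1/2, x2 = -2

Row-reduce the augmented matrix:
Swap R1 and R2.
R1 ← R1 / (3).
R2 ← R2 / (-5).
R1 ← R1 + 1·R2.
Reading off the reduced rows gives x1 = -1/2, x2 = -2.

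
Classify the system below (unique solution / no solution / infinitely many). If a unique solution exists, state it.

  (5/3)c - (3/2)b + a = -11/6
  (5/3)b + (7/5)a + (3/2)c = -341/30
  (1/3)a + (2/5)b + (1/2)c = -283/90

Row-reduce the augmented matrix:
R2 ← R2 − 7/5·R1.
R3 ← R3 − 1/3·R1.
R2 ← R2 / (113/30).
R1 ← R1 + 3/2·R2.
R3 ← R3 − 9/10·R2.
R3 ← R3 / (146/1017).
R1 ← R1 − 905/678·R3.
R2 ← R2 + 25/113·R3.
Reading off the reduced rows gives a = -4/3, b = -3, c = -3.

a = -4/3, b = -3, c = -3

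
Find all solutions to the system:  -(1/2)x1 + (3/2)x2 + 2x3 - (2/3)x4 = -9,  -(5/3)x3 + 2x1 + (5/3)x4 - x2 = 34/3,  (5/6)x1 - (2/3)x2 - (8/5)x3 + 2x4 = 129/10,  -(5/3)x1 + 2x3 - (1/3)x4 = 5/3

Row-reduce the augmented matrix:
R1 ← R1 / (-1/2).
R2 ← R2 − 2·R1.
R3 ← R3 − 5/6·R1.
R4 ← R4 + 5/3·R1.
R2 ← R2 / (5).
R1 ← R1 + 3·R2.
R3 ← R3 − 11/6·R2.
R4 ← R4 + 5·R2.
R3 ← R3 / (-53/90).
R1 ← R1 + 1/5·R3.
R2 ← R2 − 19/15·R3.
R4 ← R4 − 5/3·R3.
R4 ← R4 / (2119/477).
R1 ← R1 − 244/795·R4.
R2 ← R2 − 1988/795·R4.
R3 ← R3 + 113/53·R4.
Reading off the reduced rows gives x1 = -1, x2 = -5, x3 = 1, x4 = 6.

x1 = -1, x2 = -5, x3 = 1, x4 = 6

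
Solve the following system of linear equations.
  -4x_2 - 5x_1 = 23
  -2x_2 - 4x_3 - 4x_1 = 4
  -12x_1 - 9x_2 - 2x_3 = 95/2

Row-reduce:
R1 ← R1 / (-5).
R2 ← R2 + 4·R1.
R3 ← R3 + 12·R1.
R2 ← R2 / (6/5).
R1 ← R1 − 4/5·R2.
R3 ← R3 − 3/5·R2.
Row 3 reduces to 0 = -1/2, a contradiction. The system is inconsistent.

no solution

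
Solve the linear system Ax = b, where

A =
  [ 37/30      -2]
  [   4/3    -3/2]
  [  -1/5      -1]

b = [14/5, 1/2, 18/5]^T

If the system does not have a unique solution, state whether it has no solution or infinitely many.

no solution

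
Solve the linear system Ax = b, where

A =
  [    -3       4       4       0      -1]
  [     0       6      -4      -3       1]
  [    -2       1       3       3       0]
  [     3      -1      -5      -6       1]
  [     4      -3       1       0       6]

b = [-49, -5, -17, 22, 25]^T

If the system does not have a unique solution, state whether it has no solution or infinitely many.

x_1 = 4, x_2 = -3, x_3 = -6, x_4 = 4, x_5 = 1

Row-reduce the augmented matrix:
R1 ← R1 / (-3).
R3 ← R3 + 2·R1.
R4 ← R4 − 3·R1.
R5 ← R5 − 4·R1.
R2 ← R2 / (6).
R1 ← R1 + 4/3·R2.
R3 ← R3 + 5/3·R2.
R4 ← R4 − 3·R2.
R5 ← R5 − 7/3·R2.
R3 ← R3 / (-7/9).
R1 ← R1 + 20/9·R3.
R2 ← R2 + 2/3·R3.
R4 ← R4 − 1·R3.
R5 ← R5 − 71/9·R3.
R4 ← R4 / (-12/7).
R1 ← R1 + 48/7·R4.
R2 ← R2 + 33/14·R4.
R3 ← R3 + 39/14·R4.
R5 ← R5 − 162/7·R4.
R5 ← R5 / (47/2).
R1 ← R1 + 5·R5.
R2 ← R2 + 13/8·R5.
R3 ← R3 + 19/8·R5.
R4 ← R4 + 5/12·R5.
Reading off the reduced rows gives x_1 = 4, x_2 = -3, x_3 = -6, x_4 = 4, x_5 = 1.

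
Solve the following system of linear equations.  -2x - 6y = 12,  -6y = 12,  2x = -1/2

no solution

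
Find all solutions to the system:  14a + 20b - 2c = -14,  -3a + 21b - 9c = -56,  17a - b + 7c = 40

Row-reduce:
R1 ← R1 / (14).
R2 ← R2 + 3·R1.
R3 ← R3 − 17·R1.
R2 ← R2 / (177/7).
R1 ← R1 − 10/7·R2.
R3 ← R3 + 177/7·R2.
Row 3 reduces to 0 = -2, a contradiction. The system is inconsistent.

no solution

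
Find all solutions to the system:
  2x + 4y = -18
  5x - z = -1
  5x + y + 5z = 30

Row-reduce the augmented matrix:
R1 ← R1 / (2).
R2 ← R2 − 5·R1.
R3 ← R3 − 5·R1.
R2 ← R2 / (-10).
R1 ← R1 − 2·R2.
R3 ← R3 + 9·R2.
R3 ← R3 / (59/10).
R1 ← R1 + 1/5·R3.
R2 ← R2 − 1/10·R3.
Reading off the reduced rows gives x = 1, y = -5, z = 6.

x = 1, y = -5, z = 6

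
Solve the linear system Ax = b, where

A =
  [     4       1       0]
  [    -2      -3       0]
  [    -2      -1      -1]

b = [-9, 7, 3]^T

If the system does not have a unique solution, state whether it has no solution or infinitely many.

x_1 = -2, x_2 = -1, x_3 = 2

Row-reduce the augmented matrix:
R1 ← R1 / (4).
R2 ← R2 + 2·R1.
R3 ← R3 + 2·R1.
R2 ← R2 / (-5/2).
R1 ← R1 − 1/4·R2.
R3 ← R3 + 1/2·R2.
R3 ← R3 / (-1).
Reading off the reduced rows gives x_1 = -2, x_2 = -1, x_3 = 2.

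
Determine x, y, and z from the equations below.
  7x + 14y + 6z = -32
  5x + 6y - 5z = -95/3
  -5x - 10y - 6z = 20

Row-reduce the augmented matrix:
R1 ← R1 / (7).
R2 ← R2 − 5·R1.
R3 ← R3 + 5·R1.
R2 ← R2 / (-4).
R1 ← R1 − 2·R2.
R3 ← R3 / (-12/7).
R1 ← R1 + 53/14·R3.
R2 ← R2 − 65/28·R3.
Reading off the reduced rows gives x = -8/3, y = -5/3, z = 5/3.

x = -8/3, y = -5/3, z = 5/3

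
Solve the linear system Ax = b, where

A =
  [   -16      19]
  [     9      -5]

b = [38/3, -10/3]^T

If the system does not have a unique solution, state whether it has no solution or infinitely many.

Row-reduce the augmented matrix:
R1 ← R1 / (-16).
R2 ← R2 − 9·R1.
R2 ← R2 / (91/16).
R1 ← R1 + 19/16·R2.
Reading off the reduced rows gives x_1 = 0, x_2 = 2/3.

x_1 = 0, x_2 = 2/3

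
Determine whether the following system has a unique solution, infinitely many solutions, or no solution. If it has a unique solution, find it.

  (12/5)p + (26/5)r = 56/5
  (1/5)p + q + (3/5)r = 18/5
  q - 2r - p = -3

Row-reduce:
R1 ← R1 / (12/5).
R2 ← R2 − 1/5·R1.
R3 ← R3 + 1·R1.
R3 ← R3 − 1·R2.
Row 3 reduces to 0 = -1, a contradiction. The system is inconsistent.

no solution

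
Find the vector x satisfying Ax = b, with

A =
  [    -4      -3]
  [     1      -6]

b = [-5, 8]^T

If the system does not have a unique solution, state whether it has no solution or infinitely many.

x_1 = 2, x_2 = -1

From equation 2: x_1 = 8 + 6·x_2.
Substitute into equation 1 and solve: x_2 = -1.
Then x_1 = 2.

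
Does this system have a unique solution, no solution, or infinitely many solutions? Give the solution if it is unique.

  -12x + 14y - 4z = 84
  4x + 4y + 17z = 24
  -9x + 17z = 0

Row-reduce the augmented matrix:
R1 ← R1 / (-12).
R2 ← R2 − 4·R1.
R3 ← R3 + 9·R1.
R2 ← R2 / (26/3).
R1 ← R1 + 7/6·R2.
R3 ← R3 + 21/2·R2.
R3 ← R3 / (2027/52).
R1 ← R1 − 127/52·R3.
R2 ← R2 − 47/26·R3.
Reading off the reduced rows gives x = 0, y = 6, z = 0.

x = 0, y = 6, z = 0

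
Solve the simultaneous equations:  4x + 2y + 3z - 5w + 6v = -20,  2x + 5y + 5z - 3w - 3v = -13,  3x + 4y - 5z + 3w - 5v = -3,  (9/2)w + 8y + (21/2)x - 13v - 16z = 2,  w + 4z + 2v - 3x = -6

no solution

Row-reduce:
R1 ← R1 / (4).
R2 ← R2 − 2·R1.
R3 ← R3 − 3·R1.
R4 ← R4 − 21/2·R1.
R5 ← R5 + 3·R1.
R2 ← R2 / (4).
R1 ← R1 − 1/2·R2.
R3 ← R3 − 5/2·R2.
R4 ← R4 − 11/4·R2.
R5 ← R5 − 3/2·R2.
R3 ← R3 / (-151/16).
R1 ← R1 − 5/16·R3.
R2 ← R2 − 7/8·R3.
R4 ← R4 + 841/32·R3.
R5 ← R5 − 79/16·R3.
R4 ← R4 / (-513/302).
R1 ← R1 + 144/151·R4.
R2 ← R2 − 80/151·R4.
R3 ← R3 + 113/151·R4.
R5 ← R5 − 171/151·R4.
Row 5 reduces to 0 = -2/3, a contradiction. The system is inconsistent.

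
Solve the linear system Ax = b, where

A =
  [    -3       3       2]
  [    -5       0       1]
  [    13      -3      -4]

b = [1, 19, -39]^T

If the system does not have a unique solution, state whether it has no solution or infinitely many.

Row-reduce:
R1 ← R1 / (-3).
R2 ← R2 + 5·R1.
R3 ← R3 − 13·R1.
R2 ← R2 / (-5).
R1 ← R1 + 1·R2.
R3 ← R3 − 10·R2.
Rank is 2 with 3 unknowns, leaving x_3 free.

infinitely many solutions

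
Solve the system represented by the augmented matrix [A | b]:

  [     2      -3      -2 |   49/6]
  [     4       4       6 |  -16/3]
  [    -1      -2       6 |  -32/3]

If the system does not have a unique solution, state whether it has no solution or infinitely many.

x_1 = 5/3, x_2 = -1/2, x_3 = -5/3

Row-reduce the augmented matrix:
R1 ← R1 / (2).
R2 ← R2 − 4·R1.
R3 ← R3 + 1·R1.
R2 ← R2 / (10).
R1 ← R1 + 3/2·R2.
R3 ← R3 + 7/2·R2.
R3 ← R3 / (17/2).
R1 ← R1 − 1/2·R3.
R2 ← R2 − 1·R3.
Reading off the reduced rows gives x_1 = 5/3, x_2 = -1/2, x_3 = -5/3.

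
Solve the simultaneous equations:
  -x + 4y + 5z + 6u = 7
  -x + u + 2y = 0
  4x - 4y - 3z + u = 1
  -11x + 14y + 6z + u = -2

infinitely many solutions

Row-reduce:
R1 ← R1 / (-1).
R2 ← R2 + 1·R1.
R3 ← R3 − 4·R1.
R4 ← R4 + 11·R1.
R2 ← R2 / (-2).
R1 ← R1 + 4·R2.
R3 ← R3 − 12·R2.
R4 ← R4 + 30·R2.
R3 ← R3 / (-13).
R1 ← R1 − 5·R3.
R2 ← R2 − 5/2·R3.
R4 ← R4 − 26·R3.
Rank is 3 with 4 unknowns, leaving u free.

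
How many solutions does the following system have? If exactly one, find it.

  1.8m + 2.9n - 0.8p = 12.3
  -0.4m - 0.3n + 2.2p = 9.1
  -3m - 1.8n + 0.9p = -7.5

m = 1, n = 5, p = 5

Row-reduce the augmented matrix:
R1 ← R1 / (9/5).
R2 ← R2 + 2/5·R1.
R3 ← R3 + 3·R1.
R2 ← R2 / (31/90).
R1 ← R1 − 29/18·R2.
R3 ← R3 − 91/30·R2.
R3 ← R3 / (-1131/62).
R1 ← R1 + 307/31·R3.
R2 ← R2 − 182/31·R3.
Reading off the reduced rows gives m = 1, n = 5, p = 5.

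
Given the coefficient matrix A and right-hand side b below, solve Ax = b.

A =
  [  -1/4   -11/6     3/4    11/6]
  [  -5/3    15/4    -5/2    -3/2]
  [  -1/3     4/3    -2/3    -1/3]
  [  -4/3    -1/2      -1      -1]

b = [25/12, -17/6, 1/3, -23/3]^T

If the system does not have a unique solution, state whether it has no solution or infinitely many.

infinitely many solutions

Row-reduce:
R1 ← R1 / (-1/4).
R2 ← R2 + 5/3·R1.
R3 ← R3 + 1/3·R1.
R4 ← R4 + 4/3·R1.
R2 ← R2 / (575/36).
R1 ← R1 − 22/3·R2.
R3 ← R3 − 34/9·R2.
R4 ← R4 − 167/18·R2.
R3 ← R3 / (37/345).
R1 ← R1 − 51/115·R3.
R2 ← R2 + 54/115·R3.
R4 ← R4 + 74/115·R3.
Rank is 3 with 4 unknowns, leaving x_4 free.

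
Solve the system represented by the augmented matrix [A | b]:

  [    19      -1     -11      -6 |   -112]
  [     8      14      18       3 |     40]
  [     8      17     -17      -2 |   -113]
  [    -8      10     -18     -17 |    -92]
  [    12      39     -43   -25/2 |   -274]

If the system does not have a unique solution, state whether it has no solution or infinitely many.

Row-reduce:
R1 ← R1 / (19).
R2 ← R2 − 8·R1.
R3 ← R3 − 8·R1.
R4 ← R4 + 8·R1.
R5 ← R5 − 12·R1.
R2 ← R2 / (274/19).
R1 ← R1 + 1/19·R2.
R3 ← R3 − 331/19·R2.
R4 ← R4 − 182/19·R2.
R5 ← R5 − 753/19·R2.
R3 ← R3 / (-5440/137).
R1 ← R1 + 68/137·R3.
R2 ← R2 − 215/137·R3.
R4 ← R4 + 5160/137·R3.
R5 ← R5 + 13460/137·R3.
R4 ← R4 / (-4723/272).
R1 ← R1 + 7/32·R4.
R2 ← R2 − 305/2176·R4.
R3 ← R3 − 337/2176·R4.
R5 ← R5 + 4723/544·R4.
Row 5 reduces to 0 = -2, a contradiction. The system is inconsistent.

no solution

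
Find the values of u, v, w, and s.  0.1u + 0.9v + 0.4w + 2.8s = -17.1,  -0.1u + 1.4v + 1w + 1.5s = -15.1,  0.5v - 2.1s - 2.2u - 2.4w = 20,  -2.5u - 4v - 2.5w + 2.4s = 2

Row-reduce the augmented matrix:
R1 ← R1 / (1/10).
R2 ← R2 + 1/10·R1.
R3 ← R3 + 11/5·R1.
R4 ← R4 + 5/2·R1.
R2 ← R2 / (23/10).
R1 ← R1 − 9·R2.
R3 ← R3 − 203/10·R2.
R4 ← R4 − 37/2·R2.
R3 ← R3 / (-137/23).
R1 ← R1 + 34/23·R3.
R2 ← R2 − 14/23·R3.
R4 ← R4 + 173/46·R3.
R4 ← R4 / (6633/274).
R1 ← R1 − 3991/685·R4.
R2 ← R2 − 2789/685·R4.
R3 ← R3 + 2478/685·R4.
Reading off the reduced rows gives u = 2, v = -1, w = -6, s = -5.

u = 2, v = -1, w = -6, s = -5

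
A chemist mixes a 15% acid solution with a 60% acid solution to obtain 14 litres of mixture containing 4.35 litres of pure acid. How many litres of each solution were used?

litres of solution A: 9, litres of solution B: 5

Let a = litres of solution A, b = litres of solution B.
  a + b = 14
  (3/20)a + (3/5)b = 87/20
Row-reduce the augmented matrix:
R2 ← R2 − 3/20·R1.
R2 ← R2 / (9/20).
R1 ← R1 − 1·R2.
Reading off the reduced rows gives a = 9, b = 5.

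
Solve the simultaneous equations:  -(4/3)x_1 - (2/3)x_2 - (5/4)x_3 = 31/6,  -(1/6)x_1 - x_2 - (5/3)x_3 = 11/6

infinitely many solutions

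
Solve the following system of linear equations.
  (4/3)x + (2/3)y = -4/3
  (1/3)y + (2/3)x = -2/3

infinitely many solutions

Row-reduce:
R1 ← R1 / (4/3).
R2 ← R2 − 2/3·R1.
Rank is 1 with 2 unknowns, leaving y free.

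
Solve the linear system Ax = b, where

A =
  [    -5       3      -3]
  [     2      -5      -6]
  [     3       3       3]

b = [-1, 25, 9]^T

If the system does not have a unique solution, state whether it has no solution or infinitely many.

x_1 = 5, x_2 = 3, x_3 = -5

Row-reduce the augmented matrix:
R1 ← R1 / (-5).
R2 ← R2 − 2·R1.
R3 ← R3 − 3·R1.
R2 ← R2 / (-19/5).
R1 ← R1 + 3/5·R2.
R3 ← R3 − 24/5·R2.
R3 ← R3 / (-150/19).
R1 ← R1 − 33/19·R3.
R2 ← R2 − 36/19·R3.
Reading off the reduced rows gives x_1 = 5, x_2 = 3, x_3 = -5.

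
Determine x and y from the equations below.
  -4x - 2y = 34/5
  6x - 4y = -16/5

Row-reduce the augmented matrix:
R1 ← R1 / (-4).
R2 ← R2 − 6·R1.
R2 ← R2 / (-7).
R1 ← R1 − 1/2·R2.
Reading off the reduced rows gives x = -6/5, y = -1.

x = -6/5, y = -1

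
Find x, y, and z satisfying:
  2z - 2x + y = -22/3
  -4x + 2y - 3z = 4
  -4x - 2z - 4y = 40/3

Row-reduce the augmented matrix:
R1 ← R1 / (-2).
R2 ← R2 + 4·R1.
R3 ← R3 + 4·R1.
Swap R2 and R3.
R2 ← R2 / (-6).
R1 ← R1 + 1/2·R2.
R3 ← R3 / (-7).
R1 ← R1 + 1/2·R3.
R2 ← R2 − 1·R3.
Reading off the reduced rows gives x = 0, y = -2, z = -8/3.

x = 0, y = -2, z = -8/3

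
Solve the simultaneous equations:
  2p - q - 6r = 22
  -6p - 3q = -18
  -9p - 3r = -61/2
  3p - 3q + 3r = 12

no solution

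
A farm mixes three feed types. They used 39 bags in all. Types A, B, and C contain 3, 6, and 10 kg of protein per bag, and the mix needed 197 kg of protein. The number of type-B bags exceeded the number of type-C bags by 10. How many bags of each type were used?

type-A bags: 19, type-B bags: 15, type-C bags: 5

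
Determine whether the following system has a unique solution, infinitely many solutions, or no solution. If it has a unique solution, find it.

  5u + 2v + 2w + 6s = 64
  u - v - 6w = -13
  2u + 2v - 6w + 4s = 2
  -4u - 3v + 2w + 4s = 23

Row-reduce the augmented matrix:
R1 ← R1 / (5).
R2 ← R2 − 1·R1.
R3 ← R3 − 2·R1.
R4 ← R4 + 4·R1.
R2 ← R2 / (-7/5).
R1 ← R1 − 2/5·R2.
R3 ← R3 − 6/5·R2.
R4 ← R4 + 7/5·R2.
R3 ← R3 / (-86/7).
R1 ← R1 + 10/7·R3.
R2 ← R2 − 32/7·R3.
R4 ← R4 − 10·R3.
R4 ← R4 / (450/43).
R1 ← R1 − 34/43·R4.
R2 ← R2 − 46/43·R4.
R3 ← R3 + 2/43·R4.
Reading off the reduced rows gives u = 6, v = -5, w = 4, s = 6.

u = 6, v = -5, w = 4, s = 6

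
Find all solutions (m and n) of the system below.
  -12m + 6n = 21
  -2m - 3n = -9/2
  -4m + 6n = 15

Row-reduce the augmented matrix:
R1 ← R1 / (-12).
R2 ← R2 + 2·R1.
R3 ← R3 + 4·R1.
R2 ← R2 / (-4).
R1 ← R1 + 1/2·R2.
R3 ← R3 − 4·R2.
R3 reduces to 0 = 0, so the extra equation is consistent.
Reading off the reduced rows gives m = -3/4, n = 2.

m = -3/4, n = 2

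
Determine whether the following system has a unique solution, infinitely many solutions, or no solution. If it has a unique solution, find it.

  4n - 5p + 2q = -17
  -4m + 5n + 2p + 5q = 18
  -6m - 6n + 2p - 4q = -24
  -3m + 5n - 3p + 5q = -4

Row-reduce the augmented matrix:
Swap R1 and R2.
R1 ← R1 / (-4).
R3 ← R3 + 6·R1.
R4 ← R4 + 3·R1.
R2 ← R2 / (4).
R1 ← R1 + 5/4·R2.
R3 ← R3 + 27/2·R2.
R4 ← R4 − 5/4·R2.
R3 ← R3 / (-143/8).
R1 ← R1 + 33/16·R3.
R2 ← R2 + 5/4·R3.
R4 ← R4 + 47/16·R3.
R4 ← R4 / (201/143).
R1 ← R1 + 1/13·R4.
R2 ← R2 − 119/143·R4.
R3 ← R3 − 38/143·R4.
Reading off the reduced rows gives m = 3, n = 0, p = 5, q = 4.

m = 3, n = 0, p = 5, q = 4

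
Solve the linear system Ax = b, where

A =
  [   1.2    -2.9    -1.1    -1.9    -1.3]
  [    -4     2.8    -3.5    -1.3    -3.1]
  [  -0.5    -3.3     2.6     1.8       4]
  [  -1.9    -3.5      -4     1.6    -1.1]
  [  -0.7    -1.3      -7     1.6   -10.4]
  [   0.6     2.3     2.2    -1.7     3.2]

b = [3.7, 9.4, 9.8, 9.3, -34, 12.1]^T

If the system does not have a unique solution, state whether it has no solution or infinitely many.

x_1 = -3, x_2 = -1, x_3 = -3, x_4 = -4, x_5 = 5

Row-reduce the augmented matrix:
R1 ← R1 / (6/5).
R2 ← R2 + 4·R1.
R3 ← R3 + 1/2·R1.
R4 ← R4 + 19/10·R1.
R5 ← R5 + 7/10·R1.
R6 ← R6 − 3/5·R1.
R2 ← R2 / (-103/15).
R1 ← R1 + 29/12·R2.
R3 ← R3 + 541/120·R2.
R4 ← R4 + 971/120·R2.
R5 ← R5 + 359/120·R2.
R6 ← R6 − 15/4·R2.
R3 ← R3 / (56419/8240).
R1 ← R1 − 1323/824·R3.
R2 ← R2 − 215/206·R3.
R4 ← R4 − 22277/8240·R3.
R5 ← R5 + 37239/8240·R3.
R6 ← R6 + 959/824·R3.
R4 ← R4 / (293930/56419).
R1 ← R1 + 17406/56419·R4.
R2 ← R2 − 10946/56419·R4.
R3 ← R3 − 49605/56419·R4.
R5 ← R5 − 439551/56419·R4.
R6 ← R6 + 439551/112838·R4.
R5 ← R5 / (-492807/83980).
R1 ← R1 + 84039/293930·R5.
R2 ← R2 + 6207/22610·R5.
R3 ← R3 − 97381/117572·R5.
R4 ← R4 − 260493/587860·R5.
R6 ← R6 − 492807/167960·R5.
R6 reduces to 0 = 0, so the extra equation is consistent.
Reading off the reduced rows gives x_1 = -3, x_2 = -1, x_3 = -3, x_4 = -4, x_5 = 5.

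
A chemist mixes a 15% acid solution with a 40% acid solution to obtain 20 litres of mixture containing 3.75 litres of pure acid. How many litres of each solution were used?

litres of solution A: 17, litres of solution B: 3

Let a = litres of solution A, b = litres of solution B.
  a + b = 20
  (3/20)a + (2/5)b = 15/4
Row-reduce the augmented matrix:
R2 ← R2 − 3/20·R1.
R2 ← R2 / (1/4).
R1 ← R1 − 1·R2.
Reading off the reduced rows gives a = 17, b = 3.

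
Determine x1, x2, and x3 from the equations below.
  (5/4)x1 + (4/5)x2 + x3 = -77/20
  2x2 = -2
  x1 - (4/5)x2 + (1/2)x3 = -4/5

Row-reduce the augmented matrix:
R1 ← R1 / (5/4).
R3 ← R3 − 1·R1.
R2 ← R2 / (2).
R1 ← R1 − 16/25·R2.
R3 ← R3 + 36/25·R2.
R3 ← R3 / (-3/10).
R1 ← R1 − 4/5·R3.
Reading off the reduced rows gives x1 = -1/5, x2 = -1, x3 = -14/5.

x1 = -1/5, x2 = -1, x3 = -14/5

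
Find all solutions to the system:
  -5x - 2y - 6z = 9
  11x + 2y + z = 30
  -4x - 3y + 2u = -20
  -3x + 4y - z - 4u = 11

no solution

Row-reduce:
R1 ← R1 / (-5).
R2 ← R2 − 11·R1.
R3 ← R3 + 4·R1.
R4 ← R4 + 3·R1.
R2 ← R2 / (-12/5).
R1 ← R1 − 2/5·R2.
R3 ← R3 + 7/5·R2.
R4 ← R4 − 26/5·R2.
R3 ← R3 / (143/12).
R1 ← R1 + 5/6·R3.
R2 ← R2 − 61/12·R3.
R4 ← R4 + 143/6·R3.
Row 4 reduces to 0 = 1, a contradiction. The system is inconsistent.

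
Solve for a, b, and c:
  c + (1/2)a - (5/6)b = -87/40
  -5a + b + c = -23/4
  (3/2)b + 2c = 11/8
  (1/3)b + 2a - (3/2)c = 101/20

a = 7/5, b = 9/4, c = -1

Row-reduce the augmented matrix:
R1 ← R1 / (1/2).
R2 ← R2 + 5·R1.
R4 ← R4 − 2·R1.
R2 ← R2 / (-22/3).
R1 ← R1 + 5/3·R2.
R3 ← R3 − 3/2·R2.
R4 ← R4 − 11/3·R2.
R3 ← R3 / (17/4).
R1 ← R1 + 1/2·R3.
R2 ← R2 + 3/2·R3.
R4 reduces to 0 = 0, so the extra equation is consistent.
Reading off the reduced rows gives a = 7/5, b = 9/4, c = -1.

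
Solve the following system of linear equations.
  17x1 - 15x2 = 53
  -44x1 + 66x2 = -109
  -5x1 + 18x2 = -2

no solution

Row-reduce:
R1 ← R1 / (17).
R2 ← R2 + 44·R1.
R3 ← R3 + 5·R1.
R2 ← R2 / (462/17).
R1 ← R1 + 15/17·R2.
R3 ← R3 − 231/17·R2.
Row 3 reduces to 0 = -1/2, a contradiction. The system is inconsistent.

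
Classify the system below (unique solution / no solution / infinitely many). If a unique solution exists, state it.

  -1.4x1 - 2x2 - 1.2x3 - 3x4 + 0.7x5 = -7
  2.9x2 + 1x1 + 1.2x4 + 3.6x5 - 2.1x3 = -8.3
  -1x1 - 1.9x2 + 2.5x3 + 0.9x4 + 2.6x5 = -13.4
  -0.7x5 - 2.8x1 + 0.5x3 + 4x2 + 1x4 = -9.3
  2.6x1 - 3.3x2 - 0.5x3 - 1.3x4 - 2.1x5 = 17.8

x1 = 2, x2 = -2, x3 = -3, x4 = 3, x5 = -4

Row-reduce the augmented matrix:
R1 ← R1 / (-7/5).
R2 ← R2 − 1·R1.
R3 ← R3 + 1·R1.
R4 ← R4 + 14/5·R1.
R5 ← R5 − 13/5·R1.
R2 ← R2 / (103/70).
R1 ← R1 − 10/7·R2.
R3 ← R3 + 33/70·R2.
R4 ← R4 − 8·R2.
R5 ← R5 + 491/70·R2.
R3 ← R3 / (1241/515).
R1 ← R1 − 384/103·R3.
R2 ← R2 + 207/103·R3.
R4 ← R4 − 19547/1030·R3.
R5 ← R5 + 1733/103·R3.
R4 ← R4 / (-234767/24820).
R1 ← R1 + 1467/1241·R4.
R2 ← R2 − 4083/2482·R4.
R3 ← R3 − 2823/2482·R4.
R5 ← R5 − 48218/6205·R4.
R5 ← R5 / (1066967/2347670).
R1 ← R1 + 1574719/469534·R5.
R2 ← R2 + 771032/234767·R5.
R3 ← R3 + 1114923/234767·R5.
R4 ← R4 − 1272646/234767·R5.
Reading off the reduced rows gives x1 = 2, x2 = -2, x3 = -3, x4 = 3, x5 = -4.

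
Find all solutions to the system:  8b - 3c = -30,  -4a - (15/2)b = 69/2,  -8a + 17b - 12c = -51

Row-reduce:
Swap R1 and R2.
R1 ← R1 / (-4).
R3 ← R3 + 8·R1.
R2 ← R2 / (8).
R1 ← R1 − 15/8·R2.
R3 ← R3 − 32·R2.
Rank is 2 with 3 unknowns, leaving c free.

infinitely many solutions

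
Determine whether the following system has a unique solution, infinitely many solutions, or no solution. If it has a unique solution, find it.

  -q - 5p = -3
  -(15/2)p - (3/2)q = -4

no solution

Row-reduce:
R1 ← R1 / (-5).
R2 ← R2 + 15/2·R1.
Row 2 reduces to 0 = 1/2, a contradiction. The system is inconsistent.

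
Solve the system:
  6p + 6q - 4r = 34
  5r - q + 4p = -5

Row-reduce:
R1 ← R1 / (6).
R2 ← R2 − 4·R1.
R2 ← R2 / (-5).
R1 ← R1 − 1·R2.
Rank is 2 with 3 unknowns, leaving r free.

infinitely many solutions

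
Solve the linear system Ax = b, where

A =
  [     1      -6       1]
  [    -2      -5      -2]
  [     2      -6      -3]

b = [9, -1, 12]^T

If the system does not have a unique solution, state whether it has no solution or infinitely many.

Row-reduce the augmented matrix:
R2 ← R2 + 2·R1.
R3 ← R3 − 2·R1.
R2 ← R2 / (-17).
R1 ← R1 + 6·R2.
R3 ← R3 − 6·R2.
R3 ← R3 / (-5).
R1 ← R1 − 1·R3.
Reading off the reduced rows gives x_1 = 3, x_2 = -1, x_3 = 0.

x_1 = 3, x_2 = -1, x_3 = 0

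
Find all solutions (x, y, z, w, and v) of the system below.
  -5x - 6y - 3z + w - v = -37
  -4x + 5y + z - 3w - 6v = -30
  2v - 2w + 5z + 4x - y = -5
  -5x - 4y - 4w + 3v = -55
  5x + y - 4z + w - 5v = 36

x = 5, y = 4, z = -3, w = 5, v = 2

Row-reduce the augmented matrix:
R1 ← R1 / (-5).
R2 ← R2 + 4·R1.
R3 ← R3 − 4·R1.
R4 ← R4 + 5·R1.
R5 ← R5 − 5·R1.
R2 ← R2 / (49/5).
R1 ← R1 − 6/5·R2.
R3 ← R3 + 29/5·R2.
R4 ← R4 − 2·R2.
R5 ← R5 + 5·R2.
R3 ← R3 / (226/49).
R1 ← R1 − 9/49·R3.
R2 ← R2 − 17/49·R3.
R4 ← R4 − 113/49·R3.
R5 ← R5 + 258/49·R3.
R4 ← R4 / (-5/2).
R1 ← R1 − 91/226·R4.
R2 ← R2 + 29/226·R4.
R3 ← R3 + 169/226·R4.
R5 ← R5 + 438/113·R4.
R5 ← R5 / (-11356/565).
R1 ← R1 − 1061/565·R5.
R2 ← R2 + 394/565·R5.
R3 ← R3 + 1244/565·R5.
R4 ← R4 + 12/5·R5.
Reading off the reduced rows gives x = 5, y = 4, z = -3, w = 5, v = 2.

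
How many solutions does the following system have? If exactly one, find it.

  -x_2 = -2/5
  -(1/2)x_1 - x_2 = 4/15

x_1 = -4/3, x_2 = 2/5

From equation 2: x_2 = -4/15 − 1/2·x_1.
Substitute into equation 1 and solve: x_1 = -4/3.
Then x_2 = 2/5.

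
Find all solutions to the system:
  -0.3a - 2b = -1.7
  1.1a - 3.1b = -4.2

a = -1, b = 1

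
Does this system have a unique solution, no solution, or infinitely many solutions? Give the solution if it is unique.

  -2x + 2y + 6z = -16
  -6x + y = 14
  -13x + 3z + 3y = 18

Row-reduce:
R1 ← R1 / (-2).
R2 ← R2 + 6·R1.
R3 ← R3 + 13·R1.
R2 ← R2 / (-5).
R1 ← R1 + 1·R2.
R3 ← R3 + 10·R2.
Row 3 reduces to 0 = -2, a contradiction. The system is inconsistent.

no solution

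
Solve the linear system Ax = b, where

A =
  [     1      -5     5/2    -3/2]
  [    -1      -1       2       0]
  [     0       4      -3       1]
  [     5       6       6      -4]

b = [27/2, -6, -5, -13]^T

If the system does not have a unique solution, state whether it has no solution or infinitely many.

Row-reduce:
R2 ← R2 + 1·R1.
R4 ← R4 − 5·R1.
R2 ← R2 / (-6).
R1 ← R1 + 5·R2.
R3 ← R3 − 4·R2.
R4 ← R4 − 31·R2.
Swap R3 and R4.
R3 ← R3 / (67/4).
R1 ← R1 + 5/4·R3.
R2 ← R2 + 3/4·R3.
Rank is 3 with 4 unknowns, leaving x_4 free.

infinitely many solutions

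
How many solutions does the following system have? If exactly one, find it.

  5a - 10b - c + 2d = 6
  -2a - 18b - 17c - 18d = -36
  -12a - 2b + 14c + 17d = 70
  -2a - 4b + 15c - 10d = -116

a = -2, b = 0, c = -4, d = 6

Row-reduce the augmented matrix:
R1 ← R1 / (5).
R2 ← R2 + 2·R1.
R3 ← R3 + 12·R1.
R4 ← R4 + 2·R1.
R2 ← R2 / (-22).
R1 ← R1 + 2·R2.
R3 ← R3 + 26·R2.
R4 ← R4 + 8·R2.
R3 ← R3 / (1769/55).
R1 ← R1 − 76/55·R3.
R2 ← R2 − 87/110·R3.
R4 ← R4 − 1151/55·R3.
R4 ← R4 / (-53699/1769).
R1 ← R1 − 272/1769·R4.
R2 ← R2 + 31/122·R4.
R3 ← R3 − 2317/1769·R4.
Reading off the reduced rows gives a = -2, b = 0, c = -4, d = 6.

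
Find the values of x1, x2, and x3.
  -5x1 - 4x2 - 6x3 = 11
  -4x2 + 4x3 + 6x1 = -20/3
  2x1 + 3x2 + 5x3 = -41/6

x1 = -1, x2 = -1/2, x3 = -2/3

Row-reduce the augmented matrix:
R1 ← R1 / (-5).
R2 ← R2 − 6·R1.
R3 ← R3 − 2·R1.
R2 ← R2 / (-44/5).
R1 ← R1 − 4/5·R2.
R3 ← R3 − 7/5·R2.
R3 ← R3 / (23/11).
R1 ← R1 − 10/11·R3.
R2 ← R2 − 4/11·R3.
Reading off the reduced rows gives x1 = -1, x2 = -1/2, x3 = -2/3.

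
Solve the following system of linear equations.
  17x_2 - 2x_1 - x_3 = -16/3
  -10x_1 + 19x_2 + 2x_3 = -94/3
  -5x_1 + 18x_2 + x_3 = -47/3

x_1 = 3, x_2 = 0, x_3 = -2/3

Row-reduce the augmented matrix:
R1 ← R1 / (-2).
R2 ← R2 + 10·R1.
R3 ← R3 + 5·R1.
R2 ← R2 / (-66).
R1 ← R1 + 17/2·R2.
R3 ← R3 + 49/2·R2.
R3 ← R3 / (119/132).
R1 ← R1 + 53/132·R3.
R2 ← R2 + 7/66·R3.
Reading off the reduced rows gives x_1 = 3, x_2 = 0, x_3 = -2/3.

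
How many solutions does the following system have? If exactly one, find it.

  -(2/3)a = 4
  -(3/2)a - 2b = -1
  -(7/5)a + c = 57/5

a = -6, b = 5, c = 3

Row-reduce the augmented matrix:
R1 ← R1 / (-2/3).
R2 ← R2 + 3/2·R1.
R3 ← R3 + 7/5·R1.
R2 ← R2 / (-2).
Reading off the reduced rows gives a = -6, b = 5, c = 3.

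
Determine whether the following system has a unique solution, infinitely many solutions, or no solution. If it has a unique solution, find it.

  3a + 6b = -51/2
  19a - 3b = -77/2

Row-reduce the augmented matrix:
R1 ← R1 / (3).
R2 ← R2 − 19·R1.
R2 ← R2 / (-41).
R1 ← R1 − 2·R2.
Reading off the reduced rows gives a = -5/2, b = -3.

a = -5/2, b = -3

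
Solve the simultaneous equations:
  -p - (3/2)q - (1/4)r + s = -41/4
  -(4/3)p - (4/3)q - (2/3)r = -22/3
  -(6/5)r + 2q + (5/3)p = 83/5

Row-reduce:
R1 ← R1 / (-1).
R2 ← R2 + 4/3·R1.
R3 ← R3 − 5/3·R1.
R2 ← R2 / (2/3).
R1 ← R1 − 3/2·R2.
R3 ← R3 + 1/2·R2.
R3 ← R3 / (-28/15).
R1 ← R1 − 1·R3.
R2 ← R2 + 1/2·R3.
Rank is 3 with 4 unknowns, leaving s free.

infinitely many solutions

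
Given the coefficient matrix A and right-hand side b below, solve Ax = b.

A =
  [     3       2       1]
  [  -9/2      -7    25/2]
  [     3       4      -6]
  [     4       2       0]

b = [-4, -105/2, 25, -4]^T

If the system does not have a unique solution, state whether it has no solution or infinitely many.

no solution

Row-reduce:
R1 ← R1 / (3).
R2 ← R2 + 9/2·R1.
R3 ← R3 − 3·R1.
R4 ← R4 − 4·R1.
R2 ← R2 / (-4).
R1 ← R1 − 2/3·R2.
R3 ← R3 − 2·R2.
R4 ← R4 + 2/3·R2.
Swap R3 and R4.
R3 ← R3 / (-11/3).
R1 ← R1 − 8/3·R3.
R2 ← R2 + 7/2·R3.
Row 4 reduces to 0 = -1/4, a contradiction. The system is inconsistent.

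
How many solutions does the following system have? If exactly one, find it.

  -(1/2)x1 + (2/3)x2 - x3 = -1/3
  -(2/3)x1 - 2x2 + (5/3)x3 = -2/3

infinitely many solutions

Row-reduce:
R1 ← R1 / (-1/2).
R2 ← R2 + 2/3·R1.
R2 ← R2 / (-26/9).
R1 ← R1 + 4/3·R2.
Rank is 2 with 3 unknowns, leaving x3 free.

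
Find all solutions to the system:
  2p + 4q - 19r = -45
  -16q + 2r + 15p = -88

infinitely many solutions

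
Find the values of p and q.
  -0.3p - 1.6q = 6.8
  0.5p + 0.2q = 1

p = 4, q = -5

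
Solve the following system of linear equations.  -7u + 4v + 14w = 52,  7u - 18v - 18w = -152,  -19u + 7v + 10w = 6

u = 4, v = 6, w = 4

Row-reduce the augmented matrix:
R1 ← R1 / (-7).
R2 ← R2 − 7·R1.
R3 ← R3 + 19·R1.
R2 ← R2 / (-14).
R1 ← R1 + 4/7·R2.
R3 ← R3 + 27/7·R2.
R3 ← R3 / (-1318/49).
R1 ← R1 + 90/49·R3.
R2 ← R2 − 2/7·R3.
Reading off the reduced rows gives u = 4, v = 6, w = 4.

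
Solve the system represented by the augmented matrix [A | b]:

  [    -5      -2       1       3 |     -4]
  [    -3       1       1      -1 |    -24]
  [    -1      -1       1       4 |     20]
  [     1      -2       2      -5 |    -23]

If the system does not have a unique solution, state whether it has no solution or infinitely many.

Row-reduce the augmented matrix:
R1 ← R1 / (-5).
R2 ← R2 + 3·R1.
R3 ← R3 + 1·R1.
R4 ← R4 − 1·R1.
R2 ← R2 / (11/5).
R1 ← R1 − 2/5·R2.
R3 ← R3 + 3/5·R2.
R4 ← R4 + 12/5·R2.
R3 ← R3 / (10/11).
R1 ← R1 + 3/11·R3.
R2 ← R2 − 2/11·R3.
R4 ← R4 − 29/11·R3.
R4 ← R4 / (-151/10).
R1 ← R1 − 7/10·R4.
R2 ← R2 + 9/5·R4.
R3 ← R3 − 29/10·R4.
Reading off the reduced rows gives x_1 = 5, x_2 = -2, x_3 = -1, x_4 = 6.

x_1 = 5, x_2 = -2, x_3 = -1, x_4 = 6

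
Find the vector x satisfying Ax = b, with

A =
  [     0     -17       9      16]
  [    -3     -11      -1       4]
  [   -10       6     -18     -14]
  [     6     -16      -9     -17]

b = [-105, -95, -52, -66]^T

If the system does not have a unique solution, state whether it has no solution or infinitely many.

Row-reduce the augmented matrix:
Swap R1 and R2.
R1 ← R1 / (-3).
R3 ← R3 + 10·R1.
R4 ← R4 − 6·R1.
R2 ← R2 / (-17).
R1 ← R1 − 11/3·R2.
R3 ← R3 − 128/3·R2.
R4 ← R4 + 38·R2.
R3 ← R3 / (404/51).
R1 ← R1 − 116/51·R3.
R2 ← R2 + 9/17·R3.
R4 ← R4 + 529/17·R3.
R4 ← R4 / (1133/202).
R1 ← R1 + 158/101·R4.
R2 ← R2 + 17/202·R4.
R3 ← R3 − 327/202·R4.
Reading off the reduced rows gives x_1 = 4, x_2 = 6, x_3 = 5, x_4 = -3.

x_1 = 4, x_2 = 6, x_3 = 5, x_4 = -3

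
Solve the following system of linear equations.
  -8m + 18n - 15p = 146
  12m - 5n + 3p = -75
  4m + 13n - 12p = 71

Row-reduce:
R1 ← R1 / (-8).
R2 ← R2 − 12·R1.
R3 ← R3 − 4·R1.
R2 ← R2 / (22).
R1 ← R1 + 9/4·R2.
R3 ← R3 − 22·R2.
Rank is 2 with 3 unknowns, leaving p free.

infinitely many solutions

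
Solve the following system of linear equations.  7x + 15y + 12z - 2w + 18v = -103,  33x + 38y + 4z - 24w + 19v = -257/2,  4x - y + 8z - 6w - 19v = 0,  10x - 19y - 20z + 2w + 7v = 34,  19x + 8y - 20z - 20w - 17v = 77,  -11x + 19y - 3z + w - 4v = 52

no solution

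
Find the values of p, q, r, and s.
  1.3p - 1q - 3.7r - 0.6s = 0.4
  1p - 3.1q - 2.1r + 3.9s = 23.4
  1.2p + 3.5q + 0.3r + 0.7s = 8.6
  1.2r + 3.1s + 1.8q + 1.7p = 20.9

p = 1, q = 1, r = -1, s = 6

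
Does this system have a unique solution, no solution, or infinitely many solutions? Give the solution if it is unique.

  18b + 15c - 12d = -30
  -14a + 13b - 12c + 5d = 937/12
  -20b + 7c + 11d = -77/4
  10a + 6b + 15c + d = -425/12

Row-reduce the augmented matrix:
Swap R1 and R2.
R1 ← R1 / (-14).
R4 ← R4 − 10·R1.
R2 ← R2 / (18).
R1 ← R1 + 13/14·R2.
R3 ← R3 + 20·R2.
R4 ← R4 − 107/7·R2.
R3 ← R3 / (71/3).
R1 ← R1 − 137/84·R3.
R2 ← R2 − 5/6·R3.
R4 ← R4 + 265/42·R3.
R4 ← R4 / (14055/994).
R1 ← R1 + 1621/1988·R4.
R2 ← R2 + 83/142·R4.
R3 ← R3 + 7/71·R4.
Reading off the reduced rows gives a = -5/3, b = 3/2, c = -2, d = 9/4.

a = -5/3, b = 3/2, c = -2, d = 9/4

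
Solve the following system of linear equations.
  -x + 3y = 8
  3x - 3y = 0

From equation 1: x = -8 + 3·y.
Substitute into equation 2 and solve: y = 4.
Then x = 4.

x = 4, y = 4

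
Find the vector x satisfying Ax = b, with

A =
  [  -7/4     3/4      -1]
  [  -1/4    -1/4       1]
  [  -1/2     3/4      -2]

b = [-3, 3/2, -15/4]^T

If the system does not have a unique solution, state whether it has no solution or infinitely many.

Row-reduce:
R1 ← R1 / (-7/4).
R2 ← R2 + 1/4·R1.
R3 ← R3 + 1/2·R1.
R2 ← R2 / (-5/14).
R1 ← R1 + 3/7·R2.
R3 ← R3 − 15/28·R2.
Rank is 2 with 3 unknowns, leaving x_3 free.

infinitely many solutions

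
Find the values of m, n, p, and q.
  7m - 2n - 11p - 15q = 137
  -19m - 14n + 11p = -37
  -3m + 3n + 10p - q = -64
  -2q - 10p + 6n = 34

m = 2, n = -4, p = -5, q = -4

Row-reduce the augmented matrix:
R1 ← R1 / (7).
R2 ← R2 + 19·R1.
R3 ← R3 + 3·R1.
R2 ← R2 / (-136/7).
R1 ← R1 + 2/7·R2.
R3 ← R3 − 15/7·R2.
R4 ← R4 − 6·R2.
R3 ← R3 / (109/34).
R1 ← R1 + 22/17·R3.
R2 ← R2 − 33/34·R3.
R4 ← R4 + 269/17·R3.
R4 ← R4 / (-8001/109).
R1 ← R1 + 2771/436·R4.
R2 ← R2 − 2487/436·R4.
R3 ← R3 + 1621/436·R4.
Reading off the reduced rows gives m = 2, n = -4, p = -5, q = -4.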